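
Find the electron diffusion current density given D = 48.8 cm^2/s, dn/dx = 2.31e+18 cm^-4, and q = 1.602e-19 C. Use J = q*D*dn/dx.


Step 1: J = q * D * (dn/dx)
Step 2: J = 1.602e-19 * 48.8 * 2.31e+18
Step 3: J = 1.81e+01 A/cm^2

1.81e+01


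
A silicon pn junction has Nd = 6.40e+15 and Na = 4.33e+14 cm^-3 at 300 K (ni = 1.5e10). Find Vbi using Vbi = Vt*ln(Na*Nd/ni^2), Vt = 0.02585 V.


Step 1: Compute Na*Nd/ni^2 = 4.33e+14 * 6.40e+15 / (1.5e10)^2 = 1.2316e+10
Step 2: ln(1.2316e+10) = 23.2342
Step 3: Vbi = 0.02585 * 23.2342 = 0.601 V

0.601


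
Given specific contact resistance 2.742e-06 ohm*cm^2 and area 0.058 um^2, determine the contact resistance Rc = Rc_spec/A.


Step 1: Convert area to cm^2: 0.058 um^2 = 5.8000e-10 cm^2
Step 2: Rc = Rc_spec / A = 2.742e-06 / 5.8000e-10
Step 3: Rc = 4.73e+03 ohms

4.73e+03


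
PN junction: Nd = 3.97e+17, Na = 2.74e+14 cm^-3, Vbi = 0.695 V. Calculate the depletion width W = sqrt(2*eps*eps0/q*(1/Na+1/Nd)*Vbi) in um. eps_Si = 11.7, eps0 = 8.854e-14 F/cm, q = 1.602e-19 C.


Step 1: 1/Na + 1/Nd = 1/2.74e+14 + 1/3.97e+17 = 3.65215e-15
Step 2: 2*eps*eps0/q = 2*11.7*8.854e-14/1.602e-19 = 1.293281e+07
Step 3: W^2 = 1.293281e+07 * 3.65215e-15 * 0.695 = 3.28266e-08
Step 4: W = sqrt(3.28266e-08) = 1.812e-04 cm = 1.812 um

1.812


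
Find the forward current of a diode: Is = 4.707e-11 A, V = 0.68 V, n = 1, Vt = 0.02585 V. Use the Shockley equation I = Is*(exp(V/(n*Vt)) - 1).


Step 1: V/(n*Vt) = 0.68/(1*0.02585) = 26.3056
Step 2: exp(26.3056) = 2.6569e+11
Step 3: I = 4.707e-11 * (2.6569e+11 - 1) = 1.25e+01 A

1.25e+01


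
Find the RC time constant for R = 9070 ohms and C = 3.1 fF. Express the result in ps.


Step 1: tau = R * C
Step 2: tau = 9070 * 3.1 fF = 9070 * 3.1e-15 F
Step 3: tau = 2.8117e-11 s = 28.117 ps

28.117


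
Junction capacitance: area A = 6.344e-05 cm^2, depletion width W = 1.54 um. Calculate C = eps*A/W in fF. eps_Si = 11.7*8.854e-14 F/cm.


Step 1: eps_Si = 11.7 * 8.854e-14 = 1.035918e-12 F/cm
Step 2: W in cm = 1.54 * 1e-4 = 1.54e-04 cm
Step 3: C = 1.035918e-12 * 6.344e-05 / 1.54e-04 = 4.267444e-13 F
Step 4: C = 426.74 fF

426.74


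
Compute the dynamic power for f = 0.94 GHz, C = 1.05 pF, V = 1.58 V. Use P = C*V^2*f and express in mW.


Step 1: V^2 = 1.58^2 = 2.4964 V^2
Step 2: P = C*V^2*f = 1.05e-12 F * 2.4964 * 0.94e9 Hz
Step 3: P = 2.4639468e-03 W
Step 4: P = 2.464 mW

2.464


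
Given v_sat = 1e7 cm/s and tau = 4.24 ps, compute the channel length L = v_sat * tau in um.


Step 1: tau in seconds = 4.24 ps * 1e-12 = 4.2400e-12 s
Step 2: L = v_sat * tau = 1e7 * 4.2400e-12 = 4.2400e-05 cm
Step 3: L in um = 4.2400e-05 * 1e4 = 0.424 um

0.424


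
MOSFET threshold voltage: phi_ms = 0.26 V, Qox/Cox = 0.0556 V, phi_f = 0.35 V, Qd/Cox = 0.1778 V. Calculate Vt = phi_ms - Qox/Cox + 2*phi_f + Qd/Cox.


Step 1: Vt = phi_ms - Qox/Cox + 2*phi_f + Qd/Cox
Step 2: Vt = 0.26 - 0.0556 + 2*0.35 + 0.1778
Step 3: Vt = 0.26 - 0.0556 + 0.7 + 0.1778
Step 4: Vt = 1.0822 V

1.0822


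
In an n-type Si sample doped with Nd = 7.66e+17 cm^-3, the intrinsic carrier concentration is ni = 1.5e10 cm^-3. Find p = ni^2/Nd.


Step 1: Since Nd >> ni, n ≈ Nd = 7.66e+17 cm^-3
Step 2: p = ni^2 / n = (1.5e10)^2 / 7.66e+17
Step 3: p = 2.25e20 / 7.66e+17 = 2.94e+02 cm^-3

2.94e+02


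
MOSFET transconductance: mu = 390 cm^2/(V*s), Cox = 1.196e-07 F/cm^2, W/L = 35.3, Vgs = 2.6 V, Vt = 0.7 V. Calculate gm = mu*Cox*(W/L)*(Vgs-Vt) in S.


Step 1: Vov = Vgs - Vt = 2.6 - 0.7 = 1.9 V
Step 2: gm = mu * Cox * (W/L) * Vov
Step 3: gm = 390 * 1.196e-07 * 35.3 * 1.9 = 3.13e-03 S

3.13e-03


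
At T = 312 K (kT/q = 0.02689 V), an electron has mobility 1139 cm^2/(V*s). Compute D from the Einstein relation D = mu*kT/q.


Step 1: D = mu * (kT/q)
Step 2: D = 1139 * 0.02689
Step 3: D = 30.63 cm^2/s

30.63


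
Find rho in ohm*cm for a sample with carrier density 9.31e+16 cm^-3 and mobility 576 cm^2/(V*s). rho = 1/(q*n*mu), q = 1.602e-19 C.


Step 1: sigma = q * n * mu = 1.602e-19 * 9.31e+16 * 576 = 8.59082e+00 S/cm
Step 2: rho = 1 / sigma = 1 / 8.59082e+00 = 0.1164 ohm*cm

0.1164


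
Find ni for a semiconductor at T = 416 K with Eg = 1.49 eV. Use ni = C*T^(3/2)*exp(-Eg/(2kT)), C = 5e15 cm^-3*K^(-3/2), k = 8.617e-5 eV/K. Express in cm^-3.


Step 1: Compute kT = 8.617e-5 * 416 = 0.03584672 eV
Step 2: Exponent = -Eg/(2kT) = -1.49/(2*0.03584672) = -20.78293
Step 3: T^(3/2) = 416^1.5 = 8484.77
Step 4: ni = 5e15 * 8484.77 * exp(-20.78293) = 4.00e+10 cm^-3

4.00e+10


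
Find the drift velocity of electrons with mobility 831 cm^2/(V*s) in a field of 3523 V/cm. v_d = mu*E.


Step 1: v_d = mu * E
Step 2: v_d = 831 * 3523 = 2927613
Step 3: v_d = 2.93e+06 cm/s

2.93e+06


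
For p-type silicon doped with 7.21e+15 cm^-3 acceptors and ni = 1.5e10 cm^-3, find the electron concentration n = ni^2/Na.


Step 1: Majority hole concentration p ≈ Na = 7.21e+15 cm^-3
Step 2: n = ni^2 / Na = (1.5e10)^2 / 7.21e+15
Step 3: n = 3.12e+04 cm^-3

3.12e+04


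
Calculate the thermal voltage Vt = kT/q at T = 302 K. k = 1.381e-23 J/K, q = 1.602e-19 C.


Step 1: kT = 1.381e-23 * 302 = 4.17062e-21 J
Step 2: Vt = kT/q = 4.17062e-21 / 1.602e-19
Step 3: Vt = 0.02603 V

0.02603


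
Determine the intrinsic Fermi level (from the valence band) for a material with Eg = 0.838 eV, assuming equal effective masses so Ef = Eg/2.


Step 1: For an intrinsic semiconductor, the Fermi level sits at midgap.
Step 2: Ef = Eg / 2 = 0.838 / 2 = 0.419 eV

0.419


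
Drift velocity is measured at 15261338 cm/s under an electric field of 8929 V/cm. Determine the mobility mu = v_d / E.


Step 1: mu = v_d / E
Step 2: mu = 15261338 / 8929
Step 3: mu = 1709.19 cm^2/(V*s)

1709.19


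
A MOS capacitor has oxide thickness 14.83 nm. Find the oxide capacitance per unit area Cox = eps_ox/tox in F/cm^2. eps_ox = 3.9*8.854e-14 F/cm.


Step 1: eps_ox = 3.9 * 8.854e-14 = 3.45306e-13 F/cm
Step 2: tox in cm = 14.83 nm * 1e-7 = 1.4830e-06 cm
Step 3: Cox = 3.45306e-13 / 1.4830e-06 = 2.33e-07 F/cm^2

2.33e-07


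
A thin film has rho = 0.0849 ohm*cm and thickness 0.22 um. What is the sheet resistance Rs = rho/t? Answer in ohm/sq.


Step 1: Convert thickness to cm: t = 0.22 um = 2.2000e-05 cm
Step 2: Rs = rho / t = 0.0849 / 2.2000e-05
Step 3: Rs = 3859.1 ohm/sq

3859.1


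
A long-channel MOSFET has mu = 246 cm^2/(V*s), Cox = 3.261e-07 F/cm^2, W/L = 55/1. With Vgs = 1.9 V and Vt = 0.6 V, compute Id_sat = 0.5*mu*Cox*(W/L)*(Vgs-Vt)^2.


Step 1: Overdrive voltage Vov = Vgs - Vt = 1.9 - 0.6 = 1.3 V
Step 2: W/L = 55/1 = 55
Step 3: Id = 0.5 * 246 * 3.261e-07 * 55 * 1.3^2
Step 4: Id = 3.73e-03 A

3.73e-03


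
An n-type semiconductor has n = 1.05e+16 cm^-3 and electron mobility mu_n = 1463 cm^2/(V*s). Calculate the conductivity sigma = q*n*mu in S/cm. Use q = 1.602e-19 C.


Step 1: sigma = q * n * mu
Step 2: sigma = 1.602e-19 * 1.05e+16 * 1463
Step 3: sigma = 2.461e+00 S/cm

2.461e+00


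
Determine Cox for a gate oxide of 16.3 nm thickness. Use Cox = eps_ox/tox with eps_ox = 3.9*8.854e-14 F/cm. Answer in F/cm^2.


Step 1: eps_ox = 3.9 * 8.854e-14 = 3.45306e-13 F/cm
Step 2: tox in cm = 16.3 nm * 1e-7 = 1.6300e-06 cm
Step 3: Cox = 3.45306e-13 / 1.6300e-06 = 2.12e-07 F/cm^2

2.12e-07


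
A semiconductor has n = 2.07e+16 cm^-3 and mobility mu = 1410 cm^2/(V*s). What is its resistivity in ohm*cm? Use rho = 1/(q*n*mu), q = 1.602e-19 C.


Step 1: sigma = q * n * mu = 1.602e-19 * 2.07e+16 * 1410 = 4.67576e+00 S/cm
Step 2: rho = 1 / sigma = 1 / 4.67576e+00 = 0.2139 ohm*cm

0.2139


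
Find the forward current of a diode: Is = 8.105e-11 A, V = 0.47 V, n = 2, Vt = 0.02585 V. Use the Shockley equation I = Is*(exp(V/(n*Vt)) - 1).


Step 1: V/(n*Vt) = 0.47/(2*0.02585) = 9.0909
Step 2: exp(9.0909) = 8.8742e+03
Step 3: I = 8.105e-11 * (8.8742e+03 - 1) = 7.19e-07 A

7.19e-07


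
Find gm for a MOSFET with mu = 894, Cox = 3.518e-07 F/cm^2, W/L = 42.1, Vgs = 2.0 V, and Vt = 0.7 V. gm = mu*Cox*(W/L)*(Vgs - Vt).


Step 1: Vov = Vgs - Vt = 2.0 - 0.7 = 1.3 V
Step 2: gm = mu * Cox * (W/L) * Vov
Step 3: gm = 894 * 3.518e-07 * 42.1 * 1.3 = 1.72e-02 S

1.72e-02


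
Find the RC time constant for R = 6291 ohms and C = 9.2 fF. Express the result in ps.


Step 1: tau = R * C
Step 2: tau = 6291 * 9.2 fF = 6291 * 9.2e-15 F
Step 3: tau = 5.78772e-11 s = 57.8772 ps

57.8772


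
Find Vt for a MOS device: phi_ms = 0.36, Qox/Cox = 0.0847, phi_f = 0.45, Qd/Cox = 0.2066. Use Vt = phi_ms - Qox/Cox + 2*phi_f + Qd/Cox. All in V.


Step 1: Vt = phi_ms - Qox/Cox + 2*phi_f + Qd/Cox
Step 2: Vt = 0.36 - 0.0847 + 2*0.45 + 0.2066
Step 3: Vt = 0.36 - 0.0847 + 0.9 + 0.2066
Step 4: Vt = 1.3819 V

1.3819


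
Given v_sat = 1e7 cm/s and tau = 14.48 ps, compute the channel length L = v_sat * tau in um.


Step 1: tau in seconds = 14.48 ps * 1e-12 = 1.4480e-11 s
Step 2: L = v_sat * tau = 1e7 * 1.4480e-11 = 1.4480e-04 cm
Step 3: L in um = 1.4480e-04 * 1e4 = 1.448 um

1.448


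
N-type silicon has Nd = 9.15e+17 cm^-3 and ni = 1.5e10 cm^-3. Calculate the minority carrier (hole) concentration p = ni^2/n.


Step 1: Since Nd >> ni, n ≈ Nd = 9.15e+17 cm^-3
Step 2: p = ni^2 / n = (1.5e10)^2 / 9.15e+17
Step 3: p = 2.25e20 / 9.15e+17 = 2.46e+02 cm^-3

2.46e+02


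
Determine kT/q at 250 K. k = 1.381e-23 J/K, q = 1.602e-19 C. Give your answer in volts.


Step 1: kT = 1.381e-23 * 250 = 3.4525e-21 J
Step 2: Vt = kT/q = 3.4525e-21 / 1.602e-19
Step 3: Vt = 0.02155 V

0.02155


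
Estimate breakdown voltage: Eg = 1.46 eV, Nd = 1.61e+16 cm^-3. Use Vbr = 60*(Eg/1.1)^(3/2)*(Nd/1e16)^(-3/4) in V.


Step 1: Eg/1.1 = 1.46/1.1 = 1.327273
Step 2: (Eg/1.1)^1.5 = 1.327273^1.5 = 1.529116
Step 3: (Nd/1e16)^(-0.75) = (1.61)^(-0.75) = 0.699650
Step 4: Vbr = 60 * 1.529116 * 0.699650 = 64.2 V

64.2


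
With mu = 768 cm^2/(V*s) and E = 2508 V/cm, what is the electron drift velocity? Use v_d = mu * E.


Step 1: v_d = mu * E
Step 2: v_d = 768 * 2508 = 1926144
Step 3: v_d = 1.93e+06 cm/s

1.93e+06


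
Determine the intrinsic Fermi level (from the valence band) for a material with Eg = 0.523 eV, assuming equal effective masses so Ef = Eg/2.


Step 1: For an intrinsic semiconductor, the Fermi level sits at midgap.
Step 2: Ef = Eg / 2 = 0.523 / 2 = 0.2615 eV

0.2615


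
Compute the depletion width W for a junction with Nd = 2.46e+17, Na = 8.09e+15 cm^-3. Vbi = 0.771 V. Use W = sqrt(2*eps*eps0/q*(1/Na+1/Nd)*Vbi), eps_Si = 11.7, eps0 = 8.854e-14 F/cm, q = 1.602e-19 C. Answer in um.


Step 1: 1/Na + 1/Nd = 1/8.09e+15 + 1/2.46e+17 = 1.27674e-16
Step 2: 2*eps*eps0/q = 2*11.7*8.854e-14/1.602e-19 = 1.293281e+07
Step 3: W^2 = 1.293281e+07 * 1.27674e-16 * 0.771 = 1.27306e-09
Step 4: W = sqrt(1.27306e-09) = 3.568e-05 cm = 0.3568 um

0.3568


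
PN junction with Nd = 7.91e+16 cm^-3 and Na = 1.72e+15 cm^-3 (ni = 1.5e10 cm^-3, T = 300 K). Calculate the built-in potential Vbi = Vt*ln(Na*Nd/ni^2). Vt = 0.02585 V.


Step 1: Compute Na*Nd/ni^2 = 1.72e+15 * 7.91e+16 / (1.5e10)^2 = 6.0468e+11
Step 2: ln(6.0468e+11) = 27.1280
Step 3: Vbi = 0.02585 * 27.1280 = 0.701 V

0.701


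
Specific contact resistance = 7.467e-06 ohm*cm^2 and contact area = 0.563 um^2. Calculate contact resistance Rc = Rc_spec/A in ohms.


Step 1: Convert area to cm^2: 0.563 um^2 = 5.6300e-09 cm^2
Step 2: Rc = Rc_spec / A = 7.467e-06 / 5.6300e-09
Step 3: Rc = 1.33e+03 ohms

1.33e+03


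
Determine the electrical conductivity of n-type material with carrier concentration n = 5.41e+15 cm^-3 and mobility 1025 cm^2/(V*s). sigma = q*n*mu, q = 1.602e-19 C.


Step 1: sigma = q * n * mu
Step 2: sigma = 1.602e-19 * 5.41e+15 * 1025
Step 3: sigma = 8.883e-01 S/cm

8.883e-01


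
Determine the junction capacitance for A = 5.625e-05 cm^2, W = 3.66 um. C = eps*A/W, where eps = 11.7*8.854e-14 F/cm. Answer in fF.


Step 1: eps_Si = 11.7 * 8.854e-14 = 1.035918e-12 F/cm
Step 2: W in cm = 3.66 * 1e-4 = 3.66e-04 cm
Step 3: C = 1.035918e-12 * 5.625e-05 / 3.66e-04 = 1.592087e-13 F
Step 4: C = 159.21 fF

159.21


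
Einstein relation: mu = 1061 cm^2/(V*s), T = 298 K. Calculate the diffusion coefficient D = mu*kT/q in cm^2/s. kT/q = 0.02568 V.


Step 1: D = mu * (kT/q)
Step 2: D = 1061 * 0.02568
Step 3: D = 27.25 cm^2/s

27.25


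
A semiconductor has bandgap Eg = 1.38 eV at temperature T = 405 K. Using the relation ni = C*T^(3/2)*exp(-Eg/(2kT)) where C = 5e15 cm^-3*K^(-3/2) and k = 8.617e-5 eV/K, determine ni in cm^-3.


Step 1: Compute kT = 8.617e-5 * 405 = 0.03489885 eV
Step 2: Exponent = -Eg/(2kT) = -1.38/(2*0.03489885) = -19.77143
Step 3: T^(3/2) = 405^1.5 = 8150.47
Step 4: ni = 5e15 * 8150.47 * exp(-19.77143) = 1.06e+11 cm^-3

1.06e+11


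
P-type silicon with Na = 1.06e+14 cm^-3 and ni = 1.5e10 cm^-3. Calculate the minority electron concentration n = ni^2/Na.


Step 1: Majority hole concentration p ≈ Na = 1.06e+14 cm^-3
Step 2: n = ni^2 / Na = (1.5e10)^2 / 1.06e+14
Step 3: n = 2.12e+06 cm^-3

2.12e+06


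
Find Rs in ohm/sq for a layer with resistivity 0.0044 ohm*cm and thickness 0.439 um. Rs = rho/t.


Step 1: Convert thickness to cm: t = 0.439 um = 4.3900e-05 cm
Step 2: Rs = rho / t = 0.0044 / 4.3900e-05
Step 3: Rs = 100.2 ohm/sq

100.2


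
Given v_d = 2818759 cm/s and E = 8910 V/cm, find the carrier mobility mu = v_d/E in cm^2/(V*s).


Step 1: mu = v_d / E
Step 2: mu = 2818759 / 8910
Step 3: mu = 316.36 cm^2/(V*s)

316.36


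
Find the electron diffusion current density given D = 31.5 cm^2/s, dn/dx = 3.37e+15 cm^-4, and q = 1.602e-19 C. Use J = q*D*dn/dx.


Step 1: J = q * D * (dn/dx)
Step 2: J = 1.602e-19 * 31.5 * 3.37e+15
Step 3: J = 1.70e-02 A/cm^2

1.70e-02


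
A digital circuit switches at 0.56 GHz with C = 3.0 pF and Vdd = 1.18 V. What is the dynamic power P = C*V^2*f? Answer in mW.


Step 1: V^2 = 1.18^2 = 1.3924 V^2
Step 2: P = C*V^2*f = 3.0e-12 F * 1.3924 * 0.56e9 Hz
Step 3: P = 2.339232e-03 W
Step 4: P = 2.339 mW

2.339


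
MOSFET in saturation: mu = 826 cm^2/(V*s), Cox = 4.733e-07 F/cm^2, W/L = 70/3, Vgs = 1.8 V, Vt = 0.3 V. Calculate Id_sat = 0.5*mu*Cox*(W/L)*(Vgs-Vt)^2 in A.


Step 1: Overdrive voltage Vov = Vgs - Vt = 1.8 - 0.3 = 1.5 V
Step 2: W/L = 70/3 = 23.3333
Step 3: Id = 0.5 * 826 * 4.733e-07 * 23.3333 * 1.5^2
Step 4: Id = 1.03e-02 A

1.03e-02


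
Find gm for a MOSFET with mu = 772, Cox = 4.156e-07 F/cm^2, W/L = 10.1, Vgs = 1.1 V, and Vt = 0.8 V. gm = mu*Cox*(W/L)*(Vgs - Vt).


Step 1: Vov = Vgs - Vt = 1.1 - 0.8 = 0.3 V
Step 2: gm = mu * Cox * (W/L) * Vov
Step 3: gm = 772 * 4.156e-07 * 10.1 * 0.3 = 9.72e-04 S

9.72e-04


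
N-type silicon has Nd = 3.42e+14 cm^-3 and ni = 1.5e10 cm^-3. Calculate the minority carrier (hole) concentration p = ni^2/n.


Step 1: Since Nd >> ni, n ≈ Nd = 3.42e+14 cm^-3
Step 2: p = ni^2 / n = (1.5e10)^2 / 3.42e+14
Step 3: p = 2.25e20 / 3.42e+14 = 6.58e+05 cm^-3

6.58e+05


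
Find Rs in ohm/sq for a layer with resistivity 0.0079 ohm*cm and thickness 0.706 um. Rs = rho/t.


Step 1: Convert thickness to cm: t = 0.706 um = 7.0600e-05 cm
Step 2: Rs = rho / t = 0.0079 / 7.0600e-05
Step 3: Rs = 111.9 ohm/sq

111.9


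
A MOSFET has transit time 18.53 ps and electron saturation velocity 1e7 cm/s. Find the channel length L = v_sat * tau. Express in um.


Step 1: tau in seconds = 18.53 ps * 1e-12 = 1.8530e-11 s
Step 2: L = v_sat * tau = 1e7 * 1.8530e-11 = 1.8530e-04 cm
Step 3: L in um = 1.8530e-04 * 1e4 = 1.853 um

1.853


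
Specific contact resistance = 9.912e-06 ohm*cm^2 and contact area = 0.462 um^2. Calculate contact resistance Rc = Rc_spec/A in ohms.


Step 1: Convert area to cm^2: 0.462 um^2 = 4.6200e-09 cm^2
Step 2: Rc = Rc_spec / A = 9.912e-06 / 4.6200e-09
Step 3: Rc = 2.15e+03 ohms

2.15e+03


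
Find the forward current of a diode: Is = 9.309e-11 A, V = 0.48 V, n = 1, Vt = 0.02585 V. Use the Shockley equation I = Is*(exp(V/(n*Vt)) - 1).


Step 1: V/(n*Vt) = 0.48/(1*0.02585) = 18.5687
Step 2: exp(18.5687) = 1.1595e+08
Step 3: I = 9.309e-11 * (1.1595e+08 - 1) = 1.08e-02 A

1.08e-02


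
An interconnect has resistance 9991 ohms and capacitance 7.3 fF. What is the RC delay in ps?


Step 1: tau = R * C
Step 2: tau = 9991 * 7.3 fF = 9991 * 7.3e-15 F
Step 3: tau = 7.29343e-11 s = 72.9343 ps

72.9343


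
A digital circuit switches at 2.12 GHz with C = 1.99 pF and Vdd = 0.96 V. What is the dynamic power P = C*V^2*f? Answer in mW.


Step 1: V^2 = 0.96^2 = 0.9216 V^2
Step 2: P = C*V^2*f = 1.99e-12 F * 0.9216 * 2.12e9 Hz
Step 3: P = 3.88804608e-03 W
Step 4: P = 3.888 mW

3.888


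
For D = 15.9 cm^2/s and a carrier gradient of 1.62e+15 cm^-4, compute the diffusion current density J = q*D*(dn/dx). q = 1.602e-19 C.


Step 1: J = q * D * (dn/dx)
Step 2: J = 1.602e-19 * 15.9 * 1.62e+15
Step 3: J = 4.13e-03 A/cm^2

4.13e-03


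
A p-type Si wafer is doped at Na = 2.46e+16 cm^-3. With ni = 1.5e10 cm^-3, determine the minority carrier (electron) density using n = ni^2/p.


Step 1: Majority hole concentration p ≈ Na = 2.46e+16 cm^-3
Step 2: n = ni^2 / Na = (1.5e10)^2 / 2.46e+16
Step 3: n = 9.15e+03 cm^-3

9.15e+03


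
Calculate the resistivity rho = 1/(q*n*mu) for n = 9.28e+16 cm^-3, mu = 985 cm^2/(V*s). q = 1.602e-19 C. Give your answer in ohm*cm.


Step 1: sigma = q * n * mu = 1.602e-19 * 9.28e+16 * 985 = 1.46436e+01 S/cm
Step 2: rho = 1 / sigma = 1 / 1.46436e+01 = 0.06829 ohm*cm

0.06829


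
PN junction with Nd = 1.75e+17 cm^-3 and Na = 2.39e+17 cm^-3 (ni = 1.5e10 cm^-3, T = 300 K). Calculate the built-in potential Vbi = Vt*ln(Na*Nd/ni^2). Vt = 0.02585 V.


Step 1: Compute Na*Nd/ni^2 = 2.39e+17 * 1.75e+17 / (1.5e10)^2 = 1.8589e+14
Step 2: ln(1.8589e+14) = 32.8562
Step 3: Vbi = 0.02585 * 32.8562 = 0.849 V

0.849


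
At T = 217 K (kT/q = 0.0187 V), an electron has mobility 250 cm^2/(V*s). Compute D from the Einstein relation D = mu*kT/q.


Step 1: D = mu * (kT/q)
Step 2: D = 250 * 0.0187
Step 3: D = 4.68 cm^2/s

4.68


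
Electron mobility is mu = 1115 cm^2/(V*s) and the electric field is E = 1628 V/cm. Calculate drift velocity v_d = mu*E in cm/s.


Step 1: v_d = mu * E
Step 2: v_d = 1115 * 1628 = 1815220
Step 3: v_d = 1.82e+06 cm/s

1.82e+06


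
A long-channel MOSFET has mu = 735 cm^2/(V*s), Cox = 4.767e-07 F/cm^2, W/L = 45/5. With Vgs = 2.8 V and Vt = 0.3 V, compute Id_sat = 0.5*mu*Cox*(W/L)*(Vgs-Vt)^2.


Step 1: Overdrive voltage Vov = Vgs - Vt = 2.8 - 0.3 = 2.5 V
Step 2: W/L = 45/5 = 9
Step 3: Id = 0.5 * 735 * 4.767e-07 * 9 * 2.5^2
Step 4: Id = 9.85e-03 A

9.85e-03


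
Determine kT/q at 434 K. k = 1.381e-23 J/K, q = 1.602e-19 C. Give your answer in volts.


Step 1: kT = 1.381e-23 * 434 = 5.99354e-21 J
Step 2: Vt = kT/q = 5.99354e-21 / 1.602e-19
Step 3: Vt = 0.03741 V

0.03741


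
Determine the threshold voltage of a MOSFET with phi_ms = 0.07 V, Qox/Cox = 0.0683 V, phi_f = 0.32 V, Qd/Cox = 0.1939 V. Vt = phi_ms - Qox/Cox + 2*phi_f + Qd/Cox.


Step 1: Vt = phi_ms - Qox/Cox + 2*phi_f + Qd/Cox
Step 2: Vt = 0.07 - 0.0683 + 2*0.32 + 0.1939
Step 3: Vt = 0.07 - 0.0683 + 0.64 + 0.1939
Step 4: Vt = 0.8356 V

0.8356


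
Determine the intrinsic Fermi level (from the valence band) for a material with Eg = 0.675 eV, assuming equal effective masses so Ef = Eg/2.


Step 1: For an intrinsic semiconductor, the Fermi level sits at midgap.
Step 2: Ef = Eg / 2 = 0.675 / 2 = 0.3375 eV

0.3375


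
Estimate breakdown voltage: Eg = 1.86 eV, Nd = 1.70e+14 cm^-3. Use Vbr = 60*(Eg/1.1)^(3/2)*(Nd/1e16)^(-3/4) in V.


Step 1: Eg/1.1 = 1.86/1.1 = 1.690909
Step 2: (Eg/1.1)^1.5 = 1.690909^1.5 = 2.198773
Step 3: (Nd/1e16)^(-0.75) = (0.017)^(-0.75) = 21.240430
Step 4: Vbr = 60 * 2.198773 * 21.240430 = 2802.2 V

2802.2


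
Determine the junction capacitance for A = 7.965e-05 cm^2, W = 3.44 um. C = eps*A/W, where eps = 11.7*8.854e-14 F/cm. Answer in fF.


Step 1: eps_Si = 11.7 * 8.854e-14 = 1.035918e-12 F/cm
Step 2: W in cm = 3.44 * 1e-4 = 3.44e-04 cm
Step 3: C = 1.035918e-12 * 7.965e-05 / 3.44e-04 = 2.398572e-13 F
Step 4: C = 239.86 fF

239.86


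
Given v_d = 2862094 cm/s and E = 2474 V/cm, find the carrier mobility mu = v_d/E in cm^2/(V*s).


Step 1: mu = v_d / E
Step 2: mu = 2862094 / 2474
Step 3: mu = 1156.87 cm^2/(V*s)

1156.87


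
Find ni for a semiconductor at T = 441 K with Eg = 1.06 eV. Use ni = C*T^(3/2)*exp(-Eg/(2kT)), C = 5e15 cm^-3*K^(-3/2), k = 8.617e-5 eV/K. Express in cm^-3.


Step 1: Compute kT = 8.617e-5 * 441 = 0.03800097 eV
Step 2: Exponent = -Eg/(2kT) = -1.06/(2*0.03800097) = -13.94701
Step 3: T^(3/2) = 441^1.5 = 9261.00
Step 4: ni = 5e15 * 9261.00 * exp(-13.94701) = 4.06e+13 cm^-3

4.06e+13


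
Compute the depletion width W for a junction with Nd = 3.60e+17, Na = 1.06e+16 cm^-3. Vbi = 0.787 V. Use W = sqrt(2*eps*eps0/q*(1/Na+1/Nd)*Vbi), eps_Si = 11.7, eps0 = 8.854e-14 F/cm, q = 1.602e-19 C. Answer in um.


Step 1: 1/Na + 1/Nd = 1/1.06e+16 + 1/3.60e+17 = 9.71174e-17
Step 2: 2*eps*eps0/q = 2*11.7*8.854e-14/1.602e-19 = 1.293281e+07
Step 3: W^2 = 1.293281e+07 * 9.71174e-17 * 0.787 = 9.88473e-10
Step 4: W = sqrt(9.88473e-10) = 3.144e-05 cm = 0.3144 um

0.3144


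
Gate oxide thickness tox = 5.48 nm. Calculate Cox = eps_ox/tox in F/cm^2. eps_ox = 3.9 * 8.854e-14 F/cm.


Step 1: eps_ox = 3.9 * 8.854e-14 = 3.45306e-13 F/cm
Step 2: tox in cm = 5.48 nm * 1e-7 = 5.4800e-07 cm
Step 3: Cox = 3.45306e-13 / 5.4800e-07 = 6.30e-07 F/cm^2

6.30e-07


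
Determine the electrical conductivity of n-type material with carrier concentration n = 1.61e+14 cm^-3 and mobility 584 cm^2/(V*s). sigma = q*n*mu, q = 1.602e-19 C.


Step 1: sigma = q * n * mu
Step 2: sigma = 1.602e-19 * 1.61e+14 * 584
Step 3: sigma = 1.506e-02 S/cm

1.506e-02


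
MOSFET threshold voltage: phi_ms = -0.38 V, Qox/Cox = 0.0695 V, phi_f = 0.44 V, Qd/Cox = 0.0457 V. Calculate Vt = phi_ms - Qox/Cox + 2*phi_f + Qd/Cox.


Step 1: Vt = phi_ms - Qox/Cox + 2*phi_f + Qd/Cox
Step 2: Vt = -0.38 - 0.0695 + 2*0.44 + 0.0457
Step 3: Vt = -0.38 - 0.0695 + 0.88 + 0.0457
Step 4: Vt = 0.4762 V

0.4762


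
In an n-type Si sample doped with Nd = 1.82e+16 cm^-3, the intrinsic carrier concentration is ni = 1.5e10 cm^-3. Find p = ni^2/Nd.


Step 1: Since Nd >> ni, n ≈ Nd = 1.82e+16 cm^-3
Step 2: p = ni^2 / n = (1.5e10)^2 / 1.82e+16
Step 3: p = 2.25e20 / 1.82e+16 = 1.24e+04 cm^-3

1.24e+04


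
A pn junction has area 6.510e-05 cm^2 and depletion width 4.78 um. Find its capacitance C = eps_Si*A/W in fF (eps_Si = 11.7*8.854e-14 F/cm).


Step 1: eps_Si = 11.7 * 8.854e-14 = 1.035918e-12 F/cm
Step 2: W in cm = 4.78 * 1e-4 = 4.78e-04 cm
Step 3: C = 1.035918e-12 * 6.510e-05 / 4.78e-04 = 1.410842e-13 F
Step 4: C = 141.08 fF

141.08


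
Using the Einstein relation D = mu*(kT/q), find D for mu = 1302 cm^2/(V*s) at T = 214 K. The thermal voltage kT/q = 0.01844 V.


Step 1: D = mu * (kT/q)
Step 2: D = 1302 * 0.01844
Step 3: D = 24.01 cm^2/s

24.01


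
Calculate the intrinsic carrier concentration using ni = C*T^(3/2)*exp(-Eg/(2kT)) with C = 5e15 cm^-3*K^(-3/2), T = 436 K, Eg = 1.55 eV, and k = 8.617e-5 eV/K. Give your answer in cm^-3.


Step 1: Compute kT = 8.617e-5 * 436 = 0.03757012 eV
Step 2: Exponent = -Eg/(2kT) = -1.55/(2*0.03757012) = -20.62809
Step 3: T^(3/2) = 436^1.5 = 9103.95
Step 4: ni = 5e15 * 9103.95 * exp(-20.62809) = 5.01e+10 cm^-3

5.01e+10


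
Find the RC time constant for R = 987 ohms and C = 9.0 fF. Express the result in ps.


Step 1: tau = R * C
Step 2: tau = 987 * 9.0 fF = 987 * 9.0e-15 F
Step 3: tau = 8.883e-12 s = 8.883 ps

8.883


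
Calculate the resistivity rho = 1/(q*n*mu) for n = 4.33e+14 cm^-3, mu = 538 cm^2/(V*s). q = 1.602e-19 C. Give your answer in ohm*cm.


Step 1: sigma = q * n * mu = 1.602e-19 * 4.33e+14 * 538 = 3.73192e-02 S/cm
Step 2: rho = 1 / sigma = 1 / 3.73192e-02 = 26.8 ohm*cm

26.8


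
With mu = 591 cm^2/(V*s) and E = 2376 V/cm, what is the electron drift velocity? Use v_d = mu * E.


Step 1: v_d = mu * E
Step 2: v_d = 591 * 2376 = 1404216
Step 3: v_d = 1.40e+06 cm/s

1.40e+06


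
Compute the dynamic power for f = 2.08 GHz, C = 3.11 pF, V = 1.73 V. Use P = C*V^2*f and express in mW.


Step 1: V^2 = 1.73^2 = 2.9929 V^2
Step 2: P = C*V^2*f = 3.11e-12 F * 2.9929 * 2.08e9 Hz
Step 3: P = 1.936047152e-02 W
Step 4: P = 19.36 mW

19.36


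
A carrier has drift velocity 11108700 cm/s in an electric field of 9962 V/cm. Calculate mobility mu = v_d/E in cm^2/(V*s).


Step 1: mu = v_d / E
Step 2: mu = 11108700 / 9962
Step 3: mu = 1115.11 cm^2/(V*s)

1115.11


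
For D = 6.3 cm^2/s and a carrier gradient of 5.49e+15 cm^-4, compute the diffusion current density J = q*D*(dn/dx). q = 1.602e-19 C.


Step 1: J = q * D * (dn/dx)
Step 2: J = 1.602e-19 * 6.3 * 5.49e+15
Step 3: J = 5.54e-03 A/cm^2

5.54e-03


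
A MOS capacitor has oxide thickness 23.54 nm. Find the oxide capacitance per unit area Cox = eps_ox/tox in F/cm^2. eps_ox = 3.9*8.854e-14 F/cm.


Step 1: eps_ox = 3.9 * 8.854e-14 = 3.45306e-13 F/cm
Step 2: tox in cm = 23.54 nm * 1e-7 = 2.3540e-06 cm
Step 3: Cox = 3.45306e-13 / 2.3540e-06 = 1.47e-07 F/cm^2

1.47e-07


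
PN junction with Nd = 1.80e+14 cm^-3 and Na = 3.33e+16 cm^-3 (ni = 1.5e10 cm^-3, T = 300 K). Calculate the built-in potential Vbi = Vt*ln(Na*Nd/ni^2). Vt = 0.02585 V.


Step 1: Compute Na*Nd/ni^2 = 3.33e+16 * 1.80e+14 / (1.5e10)^2 = 2.6640e+10
Step 2: ln(2.6640e+10) = 24.0057
Step 3: Vbi = 0.02585 * 24.0057 = 0.621 V

0.621


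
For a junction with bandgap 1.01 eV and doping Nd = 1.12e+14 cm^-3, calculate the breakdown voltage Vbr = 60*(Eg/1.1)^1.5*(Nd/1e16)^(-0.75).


Step 1: Eg/1.1 = 1.01/1.1 = 0.918182
Step 2: (Eg/1.1)^1.5 = 0.918182^1.5 = 0.879819
Step 3: (Nd/1e16)^(-0.75) = (0.0112)^(-0.75) = 29.046010
Step 4: Vbr = 60 * 0.879819 * 29.046010 = 1533.3 V

1533.3


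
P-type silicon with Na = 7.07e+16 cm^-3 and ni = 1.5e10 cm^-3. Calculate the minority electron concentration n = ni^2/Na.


Step 1: Majority hole concentration p ≈ Na = 7.07e+16 cm^-3
Step 2: n = ni^2 / Na = (1.5e10)^2 / 7.07e+16
Step 3: n = 3.18e+03 cm^-3

3.18e+03


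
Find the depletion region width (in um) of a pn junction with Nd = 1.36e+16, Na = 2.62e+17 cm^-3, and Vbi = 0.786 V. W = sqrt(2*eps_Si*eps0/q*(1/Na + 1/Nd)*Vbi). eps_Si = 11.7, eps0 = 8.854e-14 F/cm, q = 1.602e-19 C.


Step 1: 1/Na + 1/Nd = 1/2.62e+17 + 1/1.36e+16 = 7.73462e-17
Step 2: 2*eps*eps0/q = 2*11.7*8.854e-14/1.602e-19 = 1.293281e+07
Step 3: W^2 = 1.293281e+07 * 7.73462e-17 * 0.786 = 7.86239e-10
Step 4: W = sqrt(7.86239e-10) = 2.804e-05 cm = 0.2804 um

0.2804


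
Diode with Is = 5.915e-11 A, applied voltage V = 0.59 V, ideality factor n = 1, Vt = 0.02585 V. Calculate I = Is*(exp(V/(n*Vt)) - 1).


Step 1: V/(n*Vt) = 0.59/(1*0.02585) = 22.8240
Step 2: exp(22.8240) = 8.1722e+09
Step 3: I = 5.915e-11 * (8.1722e+09 - 1) = 4.83e-01 A

4.83e-01


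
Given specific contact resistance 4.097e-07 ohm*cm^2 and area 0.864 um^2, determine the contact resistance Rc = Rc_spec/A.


Step 1: Convert area to cm^2: 0.864 um^2 = 8.6400e-09 cm^2
Step 2: Rc = Rc_spec / A = 4.097e-07 / 8.6400e-09
Step 3: Rc = 4.74e+01 ohms

4.74e+01


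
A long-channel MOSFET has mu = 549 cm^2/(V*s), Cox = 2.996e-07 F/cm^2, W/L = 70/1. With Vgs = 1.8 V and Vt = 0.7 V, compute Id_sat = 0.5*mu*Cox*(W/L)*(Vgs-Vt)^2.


Step 1: Overdrive voltage Vov = Vgs - Vt = 1.8 - 0.7 = 1.1 V
Step 2: W/L = 70/1 = 70
Step 3: Id = 0.5 * 549 * 2.996e-07 * 70 * 1.1^2
Step 4: Id = 6.97e-03 A

6.97e-03


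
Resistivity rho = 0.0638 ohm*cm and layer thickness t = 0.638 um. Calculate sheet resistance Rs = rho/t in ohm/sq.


Step 1: Convert thickness to cm: t = 0.638 um = 6.3800e-05 cm
Step 2: Rs = rho / t = 0.0638 / 6.3800e-05
Step 3: Rs = 1000.0 ohm/sq

1000.0


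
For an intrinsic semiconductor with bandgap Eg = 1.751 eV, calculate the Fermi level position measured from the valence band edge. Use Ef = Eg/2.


Step 1: For an intrinsic semiconductor, the Fermi level sits at midgap.
Step 2: Ef = Eg / 2 = 1.751 / 2 = 0.8755 eV

0.8755


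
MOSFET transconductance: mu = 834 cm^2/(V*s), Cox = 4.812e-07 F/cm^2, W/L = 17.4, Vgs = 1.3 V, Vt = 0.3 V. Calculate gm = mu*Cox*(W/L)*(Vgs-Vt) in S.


Step 1: Vov = Vgs - Vt = 1.3 - 0.3 = 1.0 V
Step 2: gm = mu * Cox * (W/L) * Vov
Step 3: gm = 834 * 4.812e-07 * 17.4 * 1.0 = 6.98e-03 S

6.98e-03


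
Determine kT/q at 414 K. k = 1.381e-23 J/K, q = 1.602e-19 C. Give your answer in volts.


Step 1: kT = 1.381e-23 * 414 = 5.71734e-21 J
Step 2: Vt = kT/q = 5.71734e-21 / 1.602e-19
Step 3: Vt = 0.03569 V

0.03569


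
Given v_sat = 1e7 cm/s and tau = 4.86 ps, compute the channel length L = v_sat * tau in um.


Step 1: tau in seconds = 4.86 ps * 1e-12 = 4.8600e-12 s
Step 2: L = v_sat * tau = 1e7 * 4.8600e-12 = 4.8600e-05 cm
Step 3: L in um = 4.8600e-05 * 1e4 = 0.486 um

0.486


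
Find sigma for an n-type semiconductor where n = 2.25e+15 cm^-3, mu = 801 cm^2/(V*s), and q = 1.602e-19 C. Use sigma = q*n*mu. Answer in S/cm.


Step 1: sigma = q * n * mu
Step 2: sigma = 1.602e-19 * 2.25e+15 * 801
Step 3: sigma = 2.887e-01 S/cm

2.887e-01


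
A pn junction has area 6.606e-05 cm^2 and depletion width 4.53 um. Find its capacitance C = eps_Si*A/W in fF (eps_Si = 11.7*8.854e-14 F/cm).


Step 1: eps_Si = 11.7 * 8.854e-14 = 1.035918e-12 F/cm
Step 2: W in cm = 4.53 * 1e-4 = 4.53e-04 cm
Step 3: C = 1.035918e-12 * 6.606e-05 / 4.53e-04 = 1.510657e-13 F
Step 4: C = 151.07 fF

151.07


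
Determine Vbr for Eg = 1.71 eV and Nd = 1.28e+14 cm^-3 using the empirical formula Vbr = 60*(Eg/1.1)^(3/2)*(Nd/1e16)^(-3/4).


Step 1: Eg/1.1 = 1.71/1.1 = 1.554545
Step 2: (Eg/1.1)^1.5 = 1.554545^1.5 = 1.938228
Step 3: (Nd/1e16)^(-0.75) = (0.0128)^(-0.75) = 26.278013
Step 4: Vbr = 60 * 1.938228 * 26.278013 = 3056.0 V

3056.0


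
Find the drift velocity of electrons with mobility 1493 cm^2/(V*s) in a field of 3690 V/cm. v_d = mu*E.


Step 1: v_d = mu * E
Step 2: v_d = 1493 * 3690 = 5509170
Step 3: v_d = 5.51e+06 cm/s

5.51e+06


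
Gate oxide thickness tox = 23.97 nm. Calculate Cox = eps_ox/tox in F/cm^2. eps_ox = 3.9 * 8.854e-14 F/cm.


Step 1: eps_ox = 3.9 * 8.854e-14 = 3.45306e-13 F/cm
Step 2: tox in cm = 23.97 nm * 1e-7 = 2.3970e-06 cm
Step 3: Cox = 3.45306e-13 / 2.3970e-06 = 1.44e-07 F/cm^2

1.44e-07


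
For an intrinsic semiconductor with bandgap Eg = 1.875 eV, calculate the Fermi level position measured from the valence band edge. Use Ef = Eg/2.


Step 1: For an intrinsic semiconductor, the Fermi level sits at midgap.
Step 2: Ef = Eg / 2 = 1.875 / 2 = 0.9375 eV

0.9375


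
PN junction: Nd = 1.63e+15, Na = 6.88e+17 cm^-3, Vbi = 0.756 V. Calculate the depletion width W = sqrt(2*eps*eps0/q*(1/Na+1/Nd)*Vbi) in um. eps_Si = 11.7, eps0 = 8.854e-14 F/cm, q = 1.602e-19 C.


Step 1: 1/Na + 1/Nd = 1/6.88e+17 + 1/1.63e+15 = 6.14950e-16
Step 2: 2*eps*eps0/q = 2*11.7*8.854e-14/1.602e-19 = 1.293281e+07
Step 3: W^2 = 1.293281e+07 * 6.14950e-16 * 0.756 = 6.01249e-09
Step 4: W = sqrt(6.01249e-09) = 7.754e-05 cm = 0.7754 um

0.7754


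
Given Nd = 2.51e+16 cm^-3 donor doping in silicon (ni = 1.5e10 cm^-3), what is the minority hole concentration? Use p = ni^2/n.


Step 1: Since Nd >> ni, n ≈ Nd = 2.51e+16 cm^-3
Step 2: p = ni^2 / n = (1.5e10)^2 / 2.51e+16
Step 3: p = 2.25e20 / 2.51e+16 = 8.96e+03 cm^-3

8.96e+03


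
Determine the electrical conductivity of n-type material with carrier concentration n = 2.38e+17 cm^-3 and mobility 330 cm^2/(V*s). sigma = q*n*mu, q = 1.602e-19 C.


Step 1: sigma = q * n * mu
Step 2: sigma = 1.602e-19 * 2.38e+17 * 330
Step 3: sigma = 1.258e+01 S/cm

1.258e+01


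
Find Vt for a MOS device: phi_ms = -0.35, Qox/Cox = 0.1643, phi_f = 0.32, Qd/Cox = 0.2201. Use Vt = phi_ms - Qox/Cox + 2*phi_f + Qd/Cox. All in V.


Step 1: Vt = phi_ms - Qox/Cox + 2*phi_f + Qd/Cox
Step 2: Vt = -0.35 - 0.1643 + 2*0.32 + 0.2201
Step 3: Vt = -0.35 - 0.1643 + 0.64 + 0.2201
Step 4: Vt = 0.3458 V

0.3458


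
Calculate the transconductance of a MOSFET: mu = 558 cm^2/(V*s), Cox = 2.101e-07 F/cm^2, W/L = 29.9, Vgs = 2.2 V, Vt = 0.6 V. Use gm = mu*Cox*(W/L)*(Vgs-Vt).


Step 1: Vov = Vgs - Vt = 2.2 - 0.6 = 1.6 V
Step 2: gm = mu * Cox * (W/L) * Vov
Step 3: gm = 558 * 2.101e-07 * 29.9 * 1.6 = 5.61e-03 S

5.61e-03


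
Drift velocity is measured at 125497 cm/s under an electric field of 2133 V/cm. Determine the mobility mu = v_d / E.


Step 1: mu = v_d / E
Step 2: mu = 125497 / 2133
Step 3: mu = 58.84 cm^2/(V*s)

58.84


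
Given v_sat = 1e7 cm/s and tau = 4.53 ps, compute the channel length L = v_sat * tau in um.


Step 1: tau in seconds = 4.53 ps * 1e-12 = 4.5300e-12 s
Step 2: L = v_sat * tau = 1e7 * 4.5300e-12 = 4.5300e-05 cm
Step 3: L in um = 4.5300e-05 * 1e4 = 0.453 um

0.453


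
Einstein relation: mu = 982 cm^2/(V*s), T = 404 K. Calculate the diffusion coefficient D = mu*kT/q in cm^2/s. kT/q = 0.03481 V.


Step 1: D = mu * (kT/q)
Step 2: D = 982 * 0.03481
Step 3: D = 34.18 cm^2/s

34.18


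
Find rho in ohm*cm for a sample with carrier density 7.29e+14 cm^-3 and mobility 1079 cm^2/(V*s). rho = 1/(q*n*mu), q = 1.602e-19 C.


Step 1: sigma = q * n * mu = 1.602e-19 * 7.29e+14 * 1079 = 1.26012e-01 S/cm
Step 2: rho = 1 / sigma = 1 / 1.26012e-01 = 7.936 ohm*cm

7.936


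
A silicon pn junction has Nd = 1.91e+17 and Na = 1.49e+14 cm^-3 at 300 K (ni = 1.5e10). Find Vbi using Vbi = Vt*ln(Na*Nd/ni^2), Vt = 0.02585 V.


Step 1: Compute Na*Nd/ni^2 = 1.49e+14 * 1.91e+17 / (1.5e10)^2 = 1.2648e+11
Step 2: ln(1.2648e+11) = 25.5634
Step 3: Vbi = 0.02585 * 25.5634 = 0.661 V

0.661


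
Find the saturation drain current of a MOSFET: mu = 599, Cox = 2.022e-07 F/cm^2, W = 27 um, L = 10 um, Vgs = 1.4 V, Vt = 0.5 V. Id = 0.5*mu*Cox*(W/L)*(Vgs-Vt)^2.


Step 1: Overdrive voltage Vov = Vgs - Vt = 1.4 - 0.5 = 0.9 V
Step 2: W/L = 27/10 = 2.7
Step 3: Id = 0.5 * 599 * 2.022e-07 * 2.7 * 0.9^2
Step 4: Id = 1.32e-04 A

1.32e-04


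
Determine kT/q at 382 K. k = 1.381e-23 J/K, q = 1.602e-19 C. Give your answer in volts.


Step 1: kT = 1.381e-23 * 382 = 5.27542e-21 J
Step 2: Vt = kT/q = 5.27542e-21 / 1.602e-19
Step 3: Vt = 0.03293 V

0.03293


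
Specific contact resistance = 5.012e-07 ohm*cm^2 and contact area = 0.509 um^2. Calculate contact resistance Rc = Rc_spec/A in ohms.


Step 1: Convert area to cm^2: 0.509 um^2 = 5.0900e-09 cm^2
Step 2: Rc = Rc_spec / A = 5.012e-07 / 5.0900e-09
Step 3: Rc = 9.85e+01 ohms

9.85e+01


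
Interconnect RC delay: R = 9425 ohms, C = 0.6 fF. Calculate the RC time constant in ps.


Step 1: tau = R * C
Step 2: tau = 9425 * 0.6 fF = 9425 * 6.0e-16 F
Step 3: tau = 5.655e-12 s = 5.655 ps

5.655


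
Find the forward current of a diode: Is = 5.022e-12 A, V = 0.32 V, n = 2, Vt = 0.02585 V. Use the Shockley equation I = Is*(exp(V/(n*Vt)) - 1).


Step 1: V/(n*Vt) = 0.32/(2*0.02585) = 6.1896
Step 2: exp(6.1896) = 4.8765e+02
Step 3: I = 5.022e-12 * (4.8765e+02 - 1) = 2.44e-09 A

2.44e-09


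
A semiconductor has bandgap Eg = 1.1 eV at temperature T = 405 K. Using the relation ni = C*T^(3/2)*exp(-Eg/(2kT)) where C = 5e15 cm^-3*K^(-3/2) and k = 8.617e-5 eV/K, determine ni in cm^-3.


Step 1: Compute kT = 8.617e-5 * 405 = 0.03489885 eV
Step 2: Exponent = -Eg/(2kT) = -1.1/(2*0.03489885) = -15.75983
Step 3: T^(3/2) = 405^1.5 = 8150.47
Step 4: ni = 5e15 * 8150.47 * exp(-15.75983) = 5.83e+12 cm^-3

5.83e+12


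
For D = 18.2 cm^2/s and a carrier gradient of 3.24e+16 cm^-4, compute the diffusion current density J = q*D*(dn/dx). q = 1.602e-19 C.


Step 1: J = q * D * (dn/dx)
Step 2: J = 1.602e-19 * 18.2 * 3.24e+16
Step 3: J = 9.45e-02 A/cm^2

9.45e-02


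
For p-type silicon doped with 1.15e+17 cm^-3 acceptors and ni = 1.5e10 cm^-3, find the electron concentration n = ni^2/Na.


Step 1: Majority hole concentration p ≈ Na = 1.15e+17 cm^-3
Step 2: n = ni^2 / Na = (1.5e10)^2 / 1.15e+17
Step 3: n = 1.96e+03 cm^-3

1.96e+03


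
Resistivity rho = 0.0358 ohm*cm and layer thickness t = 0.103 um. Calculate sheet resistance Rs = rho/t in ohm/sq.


Step 1: Convert thickness to cm: t = 0.103 um = 1.0300e-05 cm
Step 2: Rs = rho / t = 0.0358 / 1.0300e-05
Step 3: Rs = 3475.7 ohm/sq

3475.7


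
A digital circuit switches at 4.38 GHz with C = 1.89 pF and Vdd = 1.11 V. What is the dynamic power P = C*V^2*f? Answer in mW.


Step 1: V^2 = 1.11^2 = 1.2321 V^2
Step 2: P = C*V^2*f = 1.89e-12 F * 1.2321 * 4.38e9 Hz
Step 3: P = 1.019957022e-02 W
Step 4: P = 10.2 mW

10.2


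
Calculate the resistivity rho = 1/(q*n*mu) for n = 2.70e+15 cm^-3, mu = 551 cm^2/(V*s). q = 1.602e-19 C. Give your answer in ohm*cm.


Step 1: sigma = q * n * mu = 1.602e-19 * 2.70e+15 * 551 = 2.38330e-01 S/cm
Step 2: rho = 1 / sigma = 1 / 2.38330e-01 = 4.196 ohm*cm

4.196


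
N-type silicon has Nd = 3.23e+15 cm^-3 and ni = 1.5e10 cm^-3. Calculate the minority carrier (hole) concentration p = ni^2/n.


Step 1: Since Nd >> ni, n ≈ Nd = 3.23e+15 cm^-3
Step 2: p = ni^2 / n = (1.5e10)^2 / 3.23e+15
Step 3: p = 2.25e20 / 3.23e+15 = 6.97e+04 cm^-3

6.97e+04


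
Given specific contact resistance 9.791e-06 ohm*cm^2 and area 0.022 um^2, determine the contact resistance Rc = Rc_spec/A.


Step 1: Convert area to cm^2: 0.022 um^2 = 2.2000e-10 cm^2
Step 2: Rc = Rc_spec / A = 9.791e-06 / 2.2000e-10
Step 3: Rc = 4.45e+04 ohms

4.45e+04


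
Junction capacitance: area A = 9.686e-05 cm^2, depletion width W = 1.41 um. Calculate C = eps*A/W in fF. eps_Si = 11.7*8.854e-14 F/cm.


Step 1: eps_Si = 11.7 * 8.854e-14 = 1.035918e-12 F/cm
Step 2: W in cm = 1.41 * 1e-4 = 1.41e-04 cm
Step 3: C = 1.035918e-12 * 9.686e-05 / 1.41e-04 = 7.116242e-13 F
Step 4: C = 711.62 fF

711.62


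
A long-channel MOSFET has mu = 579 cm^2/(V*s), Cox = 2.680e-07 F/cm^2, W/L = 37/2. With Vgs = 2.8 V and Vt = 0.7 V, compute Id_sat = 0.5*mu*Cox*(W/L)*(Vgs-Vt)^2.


Step 1: Overdrive voltage Vov = Vgs - Vt = 2.8 - 0.7 = 2.1 V
Step 2: W/L = 37/2 = 18.5
Step 3: Id = 0.5 * 579 * 2.680e-07 * 18.5 * 2.1^2
Step 4: Id = 6.33e-03 A

6.33e-03


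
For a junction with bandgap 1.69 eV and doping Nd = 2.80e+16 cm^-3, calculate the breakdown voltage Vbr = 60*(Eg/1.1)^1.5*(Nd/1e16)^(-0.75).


Step 1: Eg/1.1 = 1.69/1.1 = 1.536364
Step 2: (Eg/1.1)^1.5 = 1.536364^1.5 = 1.904326
Step 3: (Nd/1e16)^(-0.75) = (2.8)^(-0.75) = 0.461989
Step 4: Vbr = 60 * 1.904326 * 0.461989 = 52.8 V

52.8


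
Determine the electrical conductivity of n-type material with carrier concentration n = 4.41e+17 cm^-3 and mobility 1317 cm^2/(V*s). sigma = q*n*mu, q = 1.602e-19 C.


Step 1: sigma = q * n * mu
Step 2: sigma = 1.602e-19 * 4.41e+17 * 1317
Step 3: sigma = 9.304e+01 S/cm

9.304e+01


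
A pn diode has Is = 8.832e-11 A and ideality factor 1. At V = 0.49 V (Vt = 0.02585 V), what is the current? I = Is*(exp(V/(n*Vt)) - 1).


Step 1: V/(n*Vt) = 0.49/(1*0.02585) = 18.9555
Step 2: exp(18.9555) = 1.7071e+08
Step 3: I = 8.832e-11 * (1.7071e+08 - 1) = 1.51e-02 A

1.51e-02


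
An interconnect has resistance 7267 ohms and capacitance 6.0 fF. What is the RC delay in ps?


Step 1: tau = R * C
Step 2: tau = 7267 * 6.0 fF = 7267 * 6.0e-15 F
Step 3: tau = 4.3602e-11 s = 43.602 ps

43.602


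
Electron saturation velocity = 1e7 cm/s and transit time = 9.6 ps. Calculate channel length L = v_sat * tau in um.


Step 1: tau in seconds = 9.6 ps * 1e-12 = 9.6000e-12 s
Step 2: L = v_sat * tau = 1e7 * 9.6000e-12 = 9.6000e-05 cm
Step 3: L in um = 9.6000e-05 * 1e4 = 0.96 um

0.96


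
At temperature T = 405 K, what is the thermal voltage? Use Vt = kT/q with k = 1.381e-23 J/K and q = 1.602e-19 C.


Step 1: kT = 1.381e-23 * 405 = 5.59305e-21 J
Step 2: Vt = kT/q = 5.59305e-21 / 1.602e-19
Step 3: Vt = 0.03491 V

0.03491


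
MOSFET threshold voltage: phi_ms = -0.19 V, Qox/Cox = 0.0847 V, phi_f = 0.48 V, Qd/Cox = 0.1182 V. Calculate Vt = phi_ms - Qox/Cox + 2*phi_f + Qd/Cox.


Step 1: Vt = phi_ms - Qox/Cox + 2*phi_f + Qd/Cox
Step 2: Vt = -0.19 - 0.0847 + 2*0.48 + 0.1182
Step 3: Vt = -0.19 - 0.0847 + 0.96 + 0.1182
Step 4: Vt = 0.8035 V

0.8035


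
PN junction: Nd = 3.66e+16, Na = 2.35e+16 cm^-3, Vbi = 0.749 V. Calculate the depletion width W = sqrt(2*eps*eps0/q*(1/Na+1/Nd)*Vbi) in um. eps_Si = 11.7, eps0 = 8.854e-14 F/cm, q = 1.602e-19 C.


Step 1: 1/Na + 1/Nd = 1/2.35e+16 + 1/3.66e+16 = 6.98756e-17
Step 2: 2*eps*eps0/q = 2*11.7*8.854e-14/1.602e-19 = 1.293281e+07
Step 3: W^2 = 1.293281e+07 * 6.98756e-17 * 0.749 = 6.76862e-10
Step 4: W = sqrt(6.76862e-10) = 2.602e-05 cm = 0.2602 um

0.2602
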